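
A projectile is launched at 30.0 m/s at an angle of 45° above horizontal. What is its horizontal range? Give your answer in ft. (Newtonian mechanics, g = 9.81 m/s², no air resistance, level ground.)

R = v₀² × sin(2θ) / g = 30.0² × sin(2 × 45°) / 9.81 = 900.0 × 1.0 / 9.81 = 91.7431 m
R = 91.7431 m / 0.3048 = 301.0 ft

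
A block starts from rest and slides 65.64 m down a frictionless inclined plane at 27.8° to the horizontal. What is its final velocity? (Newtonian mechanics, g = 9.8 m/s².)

a = g sin(θ) = 9.8 × sin(27.8°) = 4.5706 m/s²
v = √(2ad) = √(2 × 4.5706 × 65.64) = 24.5 m/s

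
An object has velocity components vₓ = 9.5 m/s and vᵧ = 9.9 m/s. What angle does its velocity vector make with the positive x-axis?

θ = arctan(vᵧ/vₓ) = arctan(9.9/9.5) = 46.18°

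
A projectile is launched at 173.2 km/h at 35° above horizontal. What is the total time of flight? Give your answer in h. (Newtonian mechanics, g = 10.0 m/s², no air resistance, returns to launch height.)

v₀ = 173.2 km/h × 0.2777777777777778 = 48.1111 m/s
T = 2 × v₀ × sin(θ) / g = 2 × 48.1111 × sin(35°) / 10.0 = 2 × 48.1111 × 0.573576 / 10.0 = 5.51907 s
T = 5.51907 s / 3600.0 = 0.001533 h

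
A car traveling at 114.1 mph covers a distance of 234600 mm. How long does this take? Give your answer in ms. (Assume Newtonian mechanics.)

d = 234600 mm × 0.001 = 234.6 m
v = 114.1 mph × 0.44704 = 51.0073 m/s
t = d / v = 234.6 / 51.0073 = 4.59934 s
t = 4.59934 s / 0.001 = 4599 ms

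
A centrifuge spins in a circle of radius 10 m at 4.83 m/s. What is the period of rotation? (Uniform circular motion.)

T = 2πr/v = 2π×10/4.83 = 13.01 s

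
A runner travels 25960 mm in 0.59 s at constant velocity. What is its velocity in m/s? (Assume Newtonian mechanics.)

d = 25960 mm × 0.001 = 25.96 m
v = d / t = 25.96 / 0.59 = 44.0 m/s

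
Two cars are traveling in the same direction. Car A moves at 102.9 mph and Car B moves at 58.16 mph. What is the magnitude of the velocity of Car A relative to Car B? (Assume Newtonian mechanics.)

v_rel = |v_A - v_B| = |102.9 - 58.16| = 44.74 mph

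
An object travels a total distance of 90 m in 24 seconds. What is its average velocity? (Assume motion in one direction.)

v_avg = Δd / Δt = 90 / 24 = 3.75 m/s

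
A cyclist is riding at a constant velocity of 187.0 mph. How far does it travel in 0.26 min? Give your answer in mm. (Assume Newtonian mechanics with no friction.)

v = 187.0 mph × 0.44704 = 83.5965 m/s
t = 0.26 min × 60.0 = 15.6 s
d = v × t = 83.5965 × 15.6 = 1304.11 m
d = 1304.11 m / 0.001 = 1304000 mm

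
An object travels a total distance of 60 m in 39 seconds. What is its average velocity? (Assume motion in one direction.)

v_avg = Δd / Δt = 60 / 39 = 1.54 m/s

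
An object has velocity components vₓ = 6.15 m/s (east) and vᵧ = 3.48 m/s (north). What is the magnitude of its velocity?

|v| = √(vₓ² + vᵧ²) = √(6.15² + 3.48²) = √(49.9329) = 7.07 m/s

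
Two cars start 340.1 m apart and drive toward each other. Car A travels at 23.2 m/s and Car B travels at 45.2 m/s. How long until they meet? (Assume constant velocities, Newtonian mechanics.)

Combined speed: v_combined = 23.2 + 45.2 = 68.4 m/s
Time to meet: t = d/v_combined = 340.1/68.4 = 4.97 s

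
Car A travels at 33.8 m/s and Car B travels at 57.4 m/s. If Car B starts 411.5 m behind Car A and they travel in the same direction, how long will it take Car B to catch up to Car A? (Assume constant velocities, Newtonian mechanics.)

Relative speed: v_rel = 57.4 - 33.8 = 23.6 m/s
Time to catch: t = d₀/v_rel = 411.5/23.6 = 17.44 s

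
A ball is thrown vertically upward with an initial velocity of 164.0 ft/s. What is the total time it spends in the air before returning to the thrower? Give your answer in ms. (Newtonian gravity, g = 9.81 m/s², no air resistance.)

v₀ = 164.0 ft/s × 0.3048 = 49.9872 m/s
t_total = 2 × v₀ / g = 2 × 49.9872 / 9.81 = 10.1911 s
t_total = 10.1911 s / 0.001 = 10190 ms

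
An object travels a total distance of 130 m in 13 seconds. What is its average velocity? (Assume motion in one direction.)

v_avg = Δd / Δt = 130 / 13 = 10.0 m/s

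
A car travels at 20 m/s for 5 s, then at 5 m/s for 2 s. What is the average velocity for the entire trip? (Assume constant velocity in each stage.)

d₁ = v₁t₁ = 20 × 5 = 100 m
d₂ = v₂t₂ = 5 × 2 = 10 m
d_total = 110 m, t_total = 7 s
v_avg = d_total/t_total = 110/7 = 15.71 m/s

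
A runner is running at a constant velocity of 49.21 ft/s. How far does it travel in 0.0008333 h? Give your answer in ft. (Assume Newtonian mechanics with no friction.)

v = 49.21 ft/s × 0.3048 = 14.9992 m/s
t = 0.0008333 h × 3600.0 = 2.99988 s
d = v × t = 14.9992 × 2.99988 = 44.9958 m
d = 44.9958 m / 0.3048 = 147.6 ft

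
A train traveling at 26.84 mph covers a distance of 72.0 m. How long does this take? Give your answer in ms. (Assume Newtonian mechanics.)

v = 26.84 mph × 0.44704 = 11.9986 m/s
t = d / v = 72.0 / 11.9986 = 6.0007 s
t = 6.0007 s / 0.001 = 6001 ms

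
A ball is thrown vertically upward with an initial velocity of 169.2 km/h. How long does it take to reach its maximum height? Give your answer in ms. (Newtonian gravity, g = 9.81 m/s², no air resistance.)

v₀ = 169.2 km/h × 0.2777777777777778 = 47.0 m/s
t_up = v₀ / g = 47.0 / 9.81 = 4.79103 s
t_up = 4.79103 s / 0.001 = 4791 ms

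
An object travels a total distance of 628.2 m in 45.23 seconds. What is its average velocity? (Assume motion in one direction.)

v_avg = Δd / Δt = 628.2 / 45.23 = 13.89 m/s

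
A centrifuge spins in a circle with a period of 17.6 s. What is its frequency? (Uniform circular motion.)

f = 1/T = 1/17.6 = 0.0568 Hz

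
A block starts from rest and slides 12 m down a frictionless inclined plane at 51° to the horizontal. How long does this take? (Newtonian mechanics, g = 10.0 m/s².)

a = g sin(θ) = 10.0 × sin(51°) = 7.7715 m/s²
t = √(2d/a) = √(2 × 12 / 7.7715) = 1.76 s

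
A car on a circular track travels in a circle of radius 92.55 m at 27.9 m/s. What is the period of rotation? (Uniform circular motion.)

T = 2πr/v = 2π×92.55/27.9 = 20.84 s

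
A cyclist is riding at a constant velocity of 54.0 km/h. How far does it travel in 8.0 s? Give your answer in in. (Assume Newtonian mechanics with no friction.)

v = 54.0 km/h × 0.2777777777777778 = 15.0 m/s
d = v × t = 15.0 × 8.0 = 120.0 m
d = 120.0 m / 0.0254 = 4724 in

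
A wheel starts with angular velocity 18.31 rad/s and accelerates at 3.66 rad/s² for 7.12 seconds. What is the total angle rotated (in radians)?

θ = ω₀t + ½αt² = 18.31×7.12 + ½×3.66×7.12² = 223.14 rad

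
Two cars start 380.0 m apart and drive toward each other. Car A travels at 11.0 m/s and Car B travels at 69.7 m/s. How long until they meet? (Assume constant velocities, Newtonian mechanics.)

Combined speed: v_combined = 11.0 + 69.7 = 80.7 m/s
Time to meet: t = d/v_combined = 380.0/80.7 = 4.71 s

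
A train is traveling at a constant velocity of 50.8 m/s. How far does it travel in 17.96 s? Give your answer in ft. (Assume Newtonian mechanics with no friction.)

d = v × t = 50.8 × 17.96 = 912.368 m
d = 912.368 m / 0.3048 = 2993 ft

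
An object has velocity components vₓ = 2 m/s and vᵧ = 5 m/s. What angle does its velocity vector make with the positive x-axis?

θ = arctan(vᵧ/vₓ) = arctan(5/2) = 68.2°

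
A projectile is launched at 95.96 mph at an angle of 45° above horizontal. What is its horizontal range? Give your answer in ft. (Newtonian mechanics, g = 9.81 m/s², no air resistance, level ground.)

v₀ = 95.96 mph × 0.44704 = 42.898 m/s
R = v₀² × sin(2θ) / g = 42.898² × sin(2 × 45°) / 9.81 = 1840.24 × 1.0 / 9.81 = 187.588 m
R = 187.588 m / 0.3048 = 615.4 ft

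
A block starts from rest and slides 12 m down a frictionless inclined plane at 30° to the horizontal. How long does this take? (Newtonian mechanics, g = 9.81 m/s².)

a = g sin(θ) = 9.81 × sin(30°) = 4.905 m/s²
t = √(2d/a) = √(2 × 12 / 4.905) = 2.21 s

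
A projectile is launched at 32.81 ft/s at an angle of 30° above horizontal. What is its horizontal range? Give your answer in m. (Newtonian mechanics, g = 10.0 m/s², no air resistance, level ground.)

v₀ = 32.81 ft/s × 0.3048 = 10.0005 m/s
R = v₀² × sin(2θ) / g = 10.0005² × sin(2 × 30°) / 10.0 = 100.01 × 0.866025 / 10.0 = 8.661 m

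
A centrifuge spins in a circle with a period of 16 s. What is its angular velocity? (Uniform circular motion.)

ω = 2π/T = 2π/16 = 0.3927 rad/s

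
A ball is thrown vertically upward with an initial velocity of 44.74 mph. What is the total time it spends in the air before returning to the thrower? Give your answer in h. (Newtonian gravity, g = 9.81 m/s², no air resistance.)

v₀ = 44.74 mph × 0.44704 = 20.0006 m/s
t_total = 2 × v₀ / g = 2 × 20.0006 / 9.81 = 4.07759 s
t_total = 4.07759 s / 3600.0 = 0.001133 h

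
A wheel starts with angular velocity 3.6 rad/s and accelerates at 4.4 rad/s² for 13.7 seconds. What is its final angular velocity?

ω = ω₀ + αt = 3.6 + 4.4 × 13.7 = 63.88 rad/s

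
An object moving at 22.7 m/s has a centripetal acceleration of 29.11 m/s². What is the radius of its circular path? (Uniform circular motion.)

r = v²/a_c = 22.7²/29.11 = 17.7 m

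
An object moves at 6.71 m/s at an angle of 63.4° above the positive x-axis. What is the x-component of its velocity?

vₓ = v cos(θ) = 6.71 × cos(63.4°) = 3.0 m/s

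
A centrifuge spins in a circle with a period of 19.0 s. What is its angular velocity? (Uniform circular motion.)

ω = 2π/T = 2π/19.0 = 0.3307 rad/s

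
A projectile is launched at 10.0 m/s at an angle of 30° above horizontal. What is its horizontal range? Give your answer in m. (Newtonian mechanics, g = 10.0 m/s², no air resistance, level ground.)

R = v₀² × sin(2θ) / g = 10.0² × sin(2 × 30°) / 10.0 = 100.0 × 0.866025 / 10.0 = 8.66 m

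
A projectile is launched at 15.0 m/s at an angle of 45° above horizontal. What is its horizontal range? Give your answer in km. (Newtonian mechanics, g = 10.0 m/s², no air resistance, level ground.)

R = v₀² × sin(2θ) / g = 15.0² × sin(2 × 45°) / 10.0 = 225.0 × 1.0 / 10.0 = 22.5 m
R = 22.5 m / 1000.0 = 0.0225 km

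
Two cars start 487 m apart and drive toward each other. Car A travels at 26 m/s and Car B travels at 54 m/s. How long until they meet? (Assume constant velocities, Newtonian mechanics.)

Combined speed: v_combined = 26 + 54 = 80 m/s
Time to meet: t = d/v_combined = 487/80 = 6.09 s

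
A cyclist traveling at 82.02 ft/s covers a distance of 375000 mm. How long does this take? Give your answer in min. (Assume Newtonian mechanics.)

d = 375000 mm × 0.001 = 375.0 m
v = 82.02 ft/s × 0.3048 = 24.9997 m/s
t = d / v = 375.0 / 24.9997 = 15.0002 s
t = 15.0002 s / 60.0 = 0.25 min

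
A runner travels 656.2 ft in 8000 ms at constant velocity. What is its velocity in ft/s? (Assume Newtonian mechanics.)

d = 656.2 ft × 0.3048 = 200.0098 m
t = 8000 ms × 0.001 = 8.0 s
v = d / t = 200.0098 / 8.0 = 25.00123 m/s
v = 25.00123 m/s / 0.3048 = 82.03 ft/s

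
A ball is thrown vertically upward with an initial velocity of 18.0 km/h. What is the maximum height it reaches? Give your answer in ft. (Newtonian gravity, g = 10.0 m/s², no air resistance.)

v₀ = 18.0 km/h × 0.2777777777777778 = 5.0 m/s
h_max = v₀² / (2g) = 5.0² / (2 × 10.0) = 25.0 / 20.0 = 1.25 m
h_max = 1.25 m / 0.3048 = 4.101 ft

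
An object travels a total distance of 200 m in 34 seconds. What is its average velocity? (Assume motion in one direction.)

v_avg = Δd / Δt = 200 / 34 = 5.88 m/s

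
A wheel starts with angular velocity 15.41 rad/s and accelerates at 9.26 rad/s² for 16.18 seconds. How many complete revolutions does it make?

θ = ω₀t + ½αt² = 15.41×16.18 + ½×9.26×16.18² = 1461.432612 rad
Total revolutions = θ/(2π) = 1461.432612/(2π) = 232.59
Complete revolutions = ⌊232.59⌋ = 232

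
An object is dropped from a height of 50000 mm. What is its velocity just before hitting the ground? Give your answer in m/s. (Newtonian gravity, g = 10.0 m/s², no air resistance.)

h = 50000 mm × 0.001 = 50.0 m
v = √(2gh) = √(2 × 10.0 × 50.0) = 31.62 m/s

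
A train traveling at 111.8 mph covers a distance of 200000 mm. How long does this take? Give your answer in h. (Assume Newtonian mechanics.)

d = 200000 mm × 0.001 = 200.0 m
v = 111.8 mph × 0.44704 = 49.9791 m/s
t = d / v = 200.0 / 49.9791 = 4.00167 s
t = 4.00167 s / 3600.0 = 0.001112 h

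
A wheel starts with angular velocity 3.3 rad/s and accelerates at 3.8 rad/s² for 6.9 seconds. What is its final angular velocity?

ω = ω₀ + αt = 3.3 + 3.8 × 6.9 = 29.52 rad/s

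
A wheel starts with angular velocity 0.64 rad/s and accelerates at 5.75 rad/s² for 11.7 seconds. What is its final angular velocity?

ω = ω₀ + αt = 0.64 + 5.75 × 11.7 = 67.91 rad/s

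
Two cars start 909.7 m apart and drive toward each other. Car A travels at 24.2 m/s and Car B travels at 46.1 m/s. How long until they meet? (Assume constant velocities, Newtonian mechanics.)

Combined speed: v_combined = 24.2 + 46.1 = 70.3 m/s
Time to meet: t = d/v_combined = 909.7/70.3 = 12.94 s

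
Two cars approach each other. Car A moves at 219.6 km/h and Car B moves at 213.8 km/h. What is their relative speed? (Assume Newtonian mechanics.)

v_rel = v_A + v_B = 219.6 + 213.8 = 433.4 km/h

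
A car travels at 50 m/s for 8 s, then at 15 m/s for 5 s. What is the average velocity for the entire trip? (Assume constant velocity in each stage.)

d₁ = v₁t₁ = 50 × 8 = 400 m
d₂ = v₂t₂ = 15 × 5 = 75 m
d_total = 475 m, t_total = 13 s
v_avg = d_total/t_total = 475/13 = 36.54 m/s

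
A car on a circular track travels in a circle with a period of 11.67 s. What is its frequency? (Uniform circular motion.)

f = 1/T = 1/11.67 = 0.0857 Hz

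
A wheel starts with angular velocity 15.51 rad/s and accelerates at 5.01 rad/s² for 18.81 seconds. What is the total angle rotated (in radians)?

θ = ω₀t + ½αt² = 15.51×18.81 + ½×5.01×18.81² = 1178.05 rad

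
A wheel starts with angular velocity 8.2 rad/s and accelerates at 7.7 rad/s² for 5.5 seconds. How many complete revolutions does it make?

θ = ω₀t + ½αt² = 8.2×5.5 + ½×7.7×5.5² = 161.5625 rad
Total revolutions = θ/(2π) = 161.5625/(2π) = 25.71
Complete revolutions = ⌊25.71⌋ = 25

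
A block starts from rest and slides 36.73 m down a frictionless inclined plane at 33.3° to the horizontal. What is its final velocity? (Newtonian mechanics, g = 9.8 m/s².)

a = g sin(θ) = 9.8 × sin(33.3°) = 5.3804 m/s²
v = √(2ad) = √(2 × 5.3804 × 36.73) = 19.88 m/s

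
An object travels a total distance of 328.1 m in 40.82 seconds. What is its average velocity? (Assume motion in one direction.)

v_avg = Δd / Δt = 328.1 / 40.82 = 8.04 m/s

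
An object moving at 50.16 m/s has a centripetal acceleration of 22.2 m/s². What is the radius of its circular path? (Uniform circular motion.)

r = v²/a_c = 50.16²/22.2 = 113.33 m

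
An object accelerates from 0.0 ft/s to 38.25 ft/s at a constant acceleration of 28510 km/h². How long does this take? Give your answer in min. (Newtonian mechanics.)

v₀ = 0.0 ft/s × 0.3048 = 0.0 m/s
v = 38.25 ft/s × 0.3048 = 11.6586 m/s
a = 28510 km/h² × 7.716049382716049e-05 = 2.19985 m/s²
t = (v - v₀) / a = (11.6586 - 0.0) / 2.19985 = 5.29972 s
t = 5.29972 s / 60.0 = 0.08833 min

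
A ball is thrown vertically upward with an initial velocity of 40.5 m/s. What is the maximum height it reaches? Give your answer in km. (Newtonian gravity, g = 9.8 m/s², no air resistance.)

h_max = v₀² / (2g) = 40.5² / (2 × 9.8) = 1640.25 / 19.6 = 83.6862 m
h_max = 83.6862 m / 1000.0 = 0.08369 km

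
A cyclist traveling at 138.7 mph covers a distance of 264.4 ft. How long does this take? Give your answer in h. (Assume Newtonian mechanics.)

d = 264.4 ft × 0.3048 = 80.5891 m
v = 138.7 mph × 0.44704 = 62.0044 m/s
t = d / v = 80.5891 / 62.0044 = 1.29973 s
t = 1.29973 s / 3600.0 = 0.000361 h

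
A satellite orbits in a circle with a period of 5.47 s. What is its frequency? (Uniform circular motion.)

f = 1/T = 1/5.47 = 0.1828 Hz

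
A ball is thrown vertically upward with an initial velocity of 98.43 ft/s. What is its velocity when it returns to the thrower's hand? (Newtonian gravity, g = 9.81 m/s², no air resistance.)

By conservation of energy (no air resistance), the ball returns to the throw height with the same speed as launch, but directed downward.
|v_ground| = v₀ = 98.43 ft/s
v_ground = 98.43 ft/s (downward)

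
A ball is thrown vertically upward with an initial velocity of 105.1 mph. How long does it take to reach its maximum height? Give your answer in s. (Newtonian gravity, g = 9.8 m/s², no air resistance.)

v₀ = 105.1 mph × 0.44704 = 46.9839 m/s
t_up = v₀ / g = 46.9839 / 9.8 = 4.794 s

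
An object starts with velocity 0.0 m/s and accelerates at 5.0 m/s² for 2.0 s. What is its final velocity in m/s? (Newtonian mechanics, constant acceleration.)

v = v₀ + a × t = 0.0 + 5.0 × 2.0 = 10.0 m/s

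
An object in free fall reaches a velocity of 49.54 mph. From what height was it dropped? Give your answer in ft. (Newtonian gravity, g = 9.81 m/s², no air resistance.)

v = 49.54 mph × 0.44704 = 22.1464 m/s
h = v² / (2g) = 22.1464² / (2 × 9.81) = 24.9981 m
h = 24.9981 m / 0.3048 = 82.01 ft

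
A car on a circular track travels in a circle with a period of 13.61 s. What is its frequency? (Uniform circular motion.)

f = 1/T = 1/13.61 = 0.0735 Hz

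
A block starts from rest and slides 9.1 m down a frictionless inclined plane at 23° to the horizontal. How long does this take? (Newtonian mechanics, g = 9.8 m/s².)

a = g sin(θ) = 9.8 × sin(23°) = 3.8292 m/s²
t = √(2d/a) = √(2 × 9.1 / 3.8292) = 2.18 s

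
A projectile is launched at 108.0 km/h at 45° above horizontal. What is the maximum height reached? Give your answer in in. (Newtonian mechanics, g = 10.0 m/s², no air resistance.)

v₀ = 108.0 km/h × 0.2777777777777778 = 30.0 m/s
H = v₀² × sin²(θ) / (2g) = 30.0² × sin(45°)² / (2 × 10.0) = 900.0 × 0.5 / 20.0 = 22.5 m
H = 22.5 m / 0.0254 = 885.8 in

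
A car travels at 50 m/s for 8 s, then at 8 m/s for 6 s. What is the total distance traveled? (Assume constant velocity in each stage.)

d₁ = v₁t₁ = 50 × 8 = 400 m
d₂ = v₂t₂ = 8 × 6 = 48 m
d_total = 400 + 48 = 448 m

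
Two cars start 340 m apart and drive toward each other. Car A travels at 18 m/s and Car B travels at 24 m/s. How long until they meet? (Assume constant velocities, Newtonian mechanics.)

Combined speed: v_combined = 18 + 24 = 42 m/s
Time to meet: t = d/v_combined = 340/42 = 8.1 s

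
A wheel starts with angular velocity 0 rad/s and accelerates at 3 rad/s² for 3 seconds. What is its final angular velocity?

ω = ω₀ + αt = 0 + 3 × 3 = 9 rad/s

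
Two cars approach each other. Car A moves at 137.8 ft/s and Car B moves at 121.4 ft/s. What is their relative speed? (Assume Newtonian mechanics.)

v_rel = v_A + v_B = 137.8 + 121.4 = 259.2 ft/s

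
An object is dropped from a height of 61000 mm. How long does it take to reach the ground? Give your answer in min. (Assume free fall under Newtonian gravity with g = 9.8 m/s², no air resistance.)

h = 61000 mm × 0.001 = 61.0 m
t = √(2h/g) = √(2 × 61.0 / 9.8) = 3.52831 s
t = 3.52831 s / 60.0 = 0.05881 min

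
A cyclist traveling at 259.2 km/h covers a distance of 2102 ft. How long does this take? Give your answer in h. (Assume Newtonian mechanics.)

d = 2102 ft × 0.3048 = 640.69 m
v = 259.2 km/h × 0.2777777777777778 = 72.0 m/s
t = d / v = 640.69 / 72.0 = 8.89847 s
t = 8.89847 s / 3600.0 = 0.002472 h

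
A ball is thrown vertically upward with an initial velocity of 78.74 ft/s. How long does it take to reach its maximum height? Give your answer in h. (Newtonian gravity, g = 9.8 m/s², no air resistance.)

v₀ = 78.74 ft/s × 0.3048 = 24.0 m/s
t_up = v₀ / g = 24.0 / 9.8 = 2.44898 s
t_up = 2.44898 s / 3600.0 = 0.0006803 h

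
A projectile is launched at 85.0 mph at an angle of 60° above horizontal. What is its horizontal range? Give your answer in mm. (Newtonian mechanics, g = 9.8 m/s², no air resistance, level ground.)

v₀ = 85.0 mph × 0.44704 = 37.9984 m/s
R = v₀² × sin(2θ) / g = 37.9984² × sin(2 × 60°) / 9.8 = 1443.88 × 0.866025 / 9.8 = 127.596 m
R = 127.596 m / 0.001 = 127600 mm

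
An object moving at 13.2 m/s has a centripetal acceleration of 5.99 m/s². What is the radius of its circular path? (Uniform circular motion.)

r = v²/a_c = 13.2²/5.99 = 29.09 m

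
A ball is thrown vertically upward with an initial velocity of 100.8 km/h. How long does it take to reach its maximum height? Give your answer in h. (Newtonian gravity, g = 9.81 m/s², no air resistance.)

v₀ = 100.8 km/h × 0.2777777777777778 = 28.0 m/s
t_up = v₀ / g = 28.0 / 9.81 = 2.85423 s
t_up = 2.85423 s / 3600.0 = 0.0007928 h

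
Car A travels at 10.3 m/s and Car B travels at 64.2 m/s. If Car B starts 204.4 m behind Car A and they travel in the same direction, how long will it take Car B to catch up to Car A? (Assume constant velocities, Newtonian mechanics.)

Relative speed: v_rel = 64.2 - 10.3 = 53.9 m/s
Time to catch: t = d₀/v_rel = 204.4/53.9 = 3.79 s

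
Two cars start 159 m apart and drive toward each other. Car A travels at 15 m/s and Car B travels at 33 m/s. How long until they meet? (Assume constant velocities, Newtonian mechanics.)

Combined speed: v_combined = 15 + 33 = 48 m/s
Time to meet: t = d/v_combined = 159/48 = 3.31 s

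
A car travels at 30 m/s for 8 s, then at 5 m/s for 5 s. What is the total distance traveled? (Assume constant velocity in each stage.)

d₁ = v₁t₁ = 30 × 8 = 240 m
d₂ = v₂t₂ = 5 × 5 = 25 m
d_total = 240 + 25 = 265 m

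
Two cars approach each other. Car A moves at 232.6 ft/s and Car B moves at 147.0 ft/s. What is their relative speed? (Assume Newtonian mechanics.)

v_rel = v_A + v_B = 232.6 + 147.0 = 379.6 ft/s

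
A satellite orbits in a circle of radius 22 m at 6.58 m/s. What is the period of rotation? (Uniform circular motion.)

T = 2πr/v = 2π×22/6.58 = 21.01 s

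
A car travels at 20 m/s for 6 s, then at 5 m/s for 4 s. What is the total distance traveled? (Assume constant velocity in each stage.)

d₁ = v₁t₁ = 20 × 6 = 120 m
d₂ = v₂t₂ = 5 × 4 = 20 m
d_total = 120 + 20 = 140 m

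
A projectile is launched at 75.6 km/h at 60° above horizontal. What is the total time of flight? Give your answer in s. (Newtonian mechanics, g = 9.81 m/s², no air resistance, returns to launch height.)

v₀ = 75.6 km/h × 0.2777777777777778 = 21.0 m/s
T = 2 × v₀ × sin(θ) / g = 2 × 21.0 × sin(60°) / 9.81 = 2 × 21.0 × 0.866025 / 9.81 = 3.708 s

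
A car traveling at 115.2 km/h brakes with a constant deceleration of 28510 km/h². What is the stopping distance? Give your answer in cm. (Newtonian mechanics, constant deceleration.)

v₀ = 115.2 km/h × 0.2777777777777778 = 32.0 m/s
a = 28510 km/h² × 7.716049382716049e-05 = 2.19985 m/s²
d = v₀² / (2a) = 32.0² / (2 × 2.19985) = 1024.0 / 4.3997 = 232.743 m
d = 232.743 m / 0.01 = 23270 cm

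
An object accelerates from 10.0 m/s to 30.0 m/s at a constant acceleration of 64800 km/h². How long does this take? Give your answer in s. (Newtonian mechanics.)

a = 64800 km/h² × 7.716049382716049e-05 = 5.0 m/s²
t = (v - v₀) / a = (30.0 - 10.0) / 5.0 = 4.0 s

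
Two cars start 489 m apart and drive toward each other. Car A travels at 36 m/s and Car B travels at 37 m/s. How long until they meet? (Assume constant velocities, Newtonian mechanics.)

Combined speed: v_combined = 36 + 37 = 73 m/s
Time to meet: t = d/v_combined = 489/73 = 6.7 s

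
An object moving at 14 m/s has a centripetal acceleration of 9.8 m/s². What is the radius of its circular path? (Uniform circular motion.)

r = v²/a_c = 14²/9.8 = 20.0 m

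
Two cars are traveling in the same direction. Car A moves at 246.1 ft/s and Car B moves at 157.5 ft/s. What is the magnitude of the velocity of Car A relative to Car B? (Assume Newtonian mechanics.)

v_rel = |v_A - v_B| = |246.1 - 157.5| = 88.6 ft/s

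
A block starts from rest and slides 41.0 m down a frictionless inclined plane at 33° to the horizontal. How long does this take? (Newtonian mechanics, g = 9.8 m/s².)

a = g sin(θ) = 9.8 × sin(33°) = 5.3375 m/s²
t = √(2d/a) = √(2 × 41.0 / 5.3375) = 3.92 s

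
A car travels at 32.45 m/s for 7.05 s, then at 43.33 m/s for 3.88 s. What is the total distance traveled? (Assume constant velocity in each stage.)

d₁ = v₁t₁ = 32.45 × 7.05 = 228.7725 m
d₂ = v₂t₂ = 43.33 × 3.88 = 168.1204 m
d_total = 228.7725 + 168.1204 = 396.89 m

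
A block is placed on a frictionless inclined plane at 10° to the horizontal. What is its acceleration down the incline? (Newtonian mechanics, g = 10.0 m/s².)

a = g sin(θ) = 10.0 × sin(10°) = 10.0 × 0.1736 = 1.74 m/s²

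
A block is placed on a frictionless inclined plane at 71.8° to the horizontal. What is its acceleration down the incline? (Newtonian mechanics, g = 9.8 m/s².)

a = g sin(θ) = 9.8 × sin(71.8°) = 9.8 × 0.95 = 9.31 m/s²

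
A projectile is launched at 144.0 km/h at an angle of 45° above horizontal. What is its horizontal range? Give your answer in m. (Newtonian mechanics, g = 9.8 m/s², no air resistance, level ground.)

v₀ = 144.0 km/h × 0.2777777777777778 = 40.0 m/s
R = v₀² × sin(2θ) / g = 40.0² × sin(2 × 45°) / 9.8 = 1600.0 × 1.0 / 9.8 = 163.3 m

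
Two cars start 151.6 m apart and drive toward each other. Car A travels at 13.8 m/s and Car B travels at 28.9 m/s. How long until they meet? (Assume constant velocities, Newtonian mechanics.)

Combined speed: v_combined = 13.8 + 28.9 = 42.7 m/s
Time to meet: t = d/v_combined = 151.6/42.7 = 3.55 s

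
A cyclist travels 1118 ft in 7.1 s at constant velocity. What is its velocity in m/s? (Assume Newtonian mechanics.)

d = 1118 ft × 0.3048 = 340.766 m
v = d / t = 340.766 / 7.1 = 48.0 m/s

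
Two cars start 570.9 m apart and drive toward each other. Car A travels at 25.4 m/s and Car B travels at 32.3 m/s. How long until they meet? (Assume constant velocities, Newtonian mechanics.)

Combined speed: v_combined = 25.4 + 32.3 = 57.7 m/s
Time to meet: t = d/v_combined = 570.9/57.7 = 9.89 s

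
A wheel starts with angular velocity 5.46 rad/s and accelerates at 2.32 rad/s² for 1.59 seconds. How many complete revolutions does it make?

θ = ω₀t + ½αt² = 5.46×1.59 + ½×2.32×1.59² = 11.613996 rad
Total revolutions = θ/(2π) = 11.613996/(2π) = 1.85
Complete revolutions = ⌊1.85⌋ = 1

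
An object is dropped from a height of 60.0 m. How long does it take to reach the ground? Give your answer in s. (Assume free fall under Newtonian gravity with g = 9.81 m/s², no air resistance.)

t = √(2h/g) = √(2 × 60.0 / 9.81) = 3.497 s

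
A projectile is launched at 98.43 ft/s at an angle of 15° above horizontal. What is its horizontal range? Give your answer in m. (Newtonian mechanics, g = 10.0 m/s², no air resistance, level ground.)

v₀ = 98.43 ft/s × 0.3048 = 30.0015 m/s
R = v₀² × sin(2θ) / g = 30.0015² × sin(2 × 15°) / 10.0 = 900.09 × 0.5 / 10.0 = 45.0 m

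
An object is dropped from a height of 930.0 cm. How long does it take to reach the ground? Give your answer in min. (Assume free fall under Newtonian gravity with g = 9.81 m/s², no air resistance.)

h = 930.0 cm × 0.01 = 9.3 m
t = √(2h/g) = √(2 × 9.3 / 9.81) = 1.37696 s
t = 1.37696 s / 60.0 = 0.02295 min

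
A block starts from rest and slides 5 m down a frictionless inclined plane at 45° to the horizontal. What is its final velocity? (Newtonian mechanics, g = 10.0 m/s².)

a = g sin(θ) = 10.0 × sin(45°) = 7.0711 m/s²
v = √(2ad) = √(2 × 7.0711 × 5) = 8.41 m/s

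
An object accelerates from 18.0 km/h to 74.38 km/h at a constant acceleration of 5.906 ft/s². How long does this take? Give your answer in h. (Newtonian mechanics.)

v₀ = 18.0 km/h × 0.2777777777777778 = 5.0 m/s
v = 74.38 km/h × 0.2777777777777778 = 20.6611 m/s
a = 5.906 ft/s² × 0.3048 = 1.80015 m/s²
t = (v - v₀) / a = (20.6611 - 5.0) / 1.80015 = 8.69989 s
t = 8.69989 s / 3600.0 = 0.002417 h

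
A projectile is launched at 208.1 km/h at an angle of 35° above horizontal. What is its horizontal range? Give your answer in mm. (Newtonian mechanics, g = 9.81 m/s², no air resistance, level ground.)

v₀ = 208.1 km/h × 0.2777777777777778 = 57.8056 m/s
R = v₀² × sin(2θ) / g = 57.8056² × sin(2 × 35°) / 9.81 = 3341.49 × 0.939693 / 9.81 = 320.079 m
R = 320.079 m / 0.001 = 320100 mm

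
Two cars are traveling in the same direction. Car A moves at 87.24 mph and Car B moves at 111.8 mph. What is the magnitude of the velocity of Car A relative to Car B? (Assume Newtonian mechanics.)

v_rel = |v_A - v_B| = |87.24 - 111.8| = 24.56 mph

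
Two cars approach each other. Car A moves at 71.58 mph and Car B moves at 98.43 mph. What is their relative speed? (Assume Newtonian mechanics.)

v_rel = v_A + v_B = 71.58 + 98.43 = 170.01 mph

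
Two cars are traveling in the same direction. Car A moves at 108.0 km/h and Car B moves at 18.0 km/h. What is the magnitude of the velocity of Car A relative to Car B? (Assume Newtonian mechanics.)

v_rel = |v_A - v_B| = |108.0 - 18.0| = 90.0 km/h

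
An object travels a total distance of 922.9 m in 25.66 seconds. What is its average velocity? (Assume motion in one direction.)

v_avg = Δd / Δt = 922.9 / 25.66 = 35.97 m/s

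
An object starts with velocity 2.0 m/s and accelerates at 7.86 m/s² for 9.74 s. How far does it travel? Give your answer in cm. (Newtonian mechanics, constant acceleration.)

d = v₀ × t + ½ × a × t² = 2.0 × 9.74 + 0.5 × 7.86 × 9.74² = 392.31 m
d = 392.31 m / 0.01 = 39230 cm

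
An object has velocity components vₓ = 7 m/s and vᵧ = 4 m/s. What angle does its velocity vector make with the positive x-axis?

θ = arctan(vᵧ/vₓ) = arctan(4/7) = 29.74°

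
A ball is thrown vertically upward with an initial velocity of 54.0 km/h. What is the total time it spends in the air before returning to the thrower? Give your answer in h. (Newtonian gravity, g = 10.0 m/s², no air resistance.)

v₀ = 54.0 km/h × 0.2777777777777778 = 15.0 m/s
t_total = 2 × v₀ / g = 2 × 15.0 / 10.0 = 3.0 s
t_total = 3.0 s / 3600.0 = 0.0008333 h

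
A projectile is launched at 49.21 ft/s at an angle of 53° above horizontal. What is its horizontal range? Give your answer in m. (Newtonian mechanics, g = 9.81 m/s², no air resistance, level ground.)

v₀ = 49.21 ft/s × 0.3048 = 14.9992 m/s
R = v₀² × sin(2θ) / g = 14.9992² × sin(2 × 53°) / 9.81 = 224.976 × 0.961262 / 9.81 = 22.04 m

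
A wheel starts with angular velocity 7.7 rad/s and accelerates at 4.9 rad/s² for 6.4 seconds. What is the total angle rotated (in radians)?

θ = ω₀t + ½αt² = 7.7×6.4 + ½×4.9×6.4² = 149.63 rad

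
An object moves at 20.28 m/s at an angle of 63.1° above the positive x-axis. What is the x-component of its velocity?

vₓ = v cos(θ) = 20.28 × cos(63.1°) = 9.18 m/s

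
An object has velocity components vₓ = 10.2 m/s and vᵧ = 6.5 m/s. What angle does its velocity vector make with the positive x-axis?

θ = arctan(vᵧ/vₓ) = arctan(6.5/10.2) = 32.51°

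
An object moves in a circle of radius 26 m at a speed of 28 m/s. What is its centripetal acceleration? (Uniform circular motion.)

a_c = v²/r = 28²/26 = 784/26 = 30.15 m/s²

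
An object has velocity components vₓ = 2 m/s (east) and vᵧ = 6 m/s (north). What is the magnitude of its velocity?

|v| = √(vₓ² + vᵧ²) = √(2² + 6²) = √(40) = 6.32 m/s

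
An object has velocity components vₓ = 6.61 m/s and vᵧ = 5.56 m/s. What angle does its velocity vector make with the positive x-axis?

θ = arctan(vᵧ/vₓ) = arctan(5.56/6.61) = 40.07°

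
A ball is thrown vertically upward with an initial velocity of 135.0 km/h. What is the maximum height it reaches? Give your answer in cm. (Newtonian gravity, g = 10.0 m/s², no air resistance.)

v₀ = 135.0 km/h × 0.2777777777777778 = 37.5 m/s
h_max = v₀² / (2g) = 37.5² / (2 × 10.0) = 1406.25 / 20.0 = 70.3125 m
h_max = 70.3125 m / 0.01 = 7031 cm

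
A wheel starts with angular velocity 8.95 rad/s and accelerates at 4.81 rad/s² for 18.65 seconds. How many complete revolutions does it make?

θ = ω₀t + ½αt² = 8.95×18.65 + ½×4.81×18.65² = 1003.4306125 rad
Total revolutions = θ/(2π) = 1003.4306125/(2π) = 159.7
Complete revolutions = ⌊159.7⌋ = 159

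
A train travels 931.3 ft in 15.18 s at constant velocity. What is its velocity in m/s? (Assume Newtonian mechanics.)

d = 931.3 ft × 0.3048 = 283.86 m
v = d / t = 283.86 / 15.18 = 18.7 m/s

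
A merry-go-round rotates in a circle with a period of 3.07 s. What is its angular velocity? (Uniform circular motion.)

ω = 2π/T = 2π/3.07 = 2.0466 rad/s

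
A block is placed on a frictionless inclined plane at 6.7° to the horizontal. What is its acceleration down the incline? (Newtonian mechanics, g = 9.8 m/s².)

a = g sin(θ) = 9.8 × sin(6.7°) = 9.8 × 0.1167 = 1.14 m/s²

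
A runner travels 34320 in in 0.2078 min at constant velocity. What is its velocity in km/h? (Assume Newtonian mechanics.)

d = 34320 in × 0.0254 = 871.728 m
t = 0.2078 min × 60.0 = 12.468 s
v = d / t = 871.728 / 12.468 = 69.9172 m/s
v = 69.9172 m/s / 0.2777777777777778 = 251.7 km/h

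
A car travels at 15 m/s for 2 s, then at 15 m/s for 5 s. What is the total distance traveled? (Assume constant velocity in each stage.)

d₁ = v₁t₁ = 15 × 2 = 30 m
d₂ = v₂t₂ = 15 × 5 = 75 m
d_total = 30 + 75 = 105 m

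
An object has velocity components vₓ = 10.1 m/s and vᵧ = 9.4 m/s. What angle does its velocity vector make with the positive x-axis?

θ = arctan(vᵧ/vₓ) = arctan(9.4/10.1) = 42.94°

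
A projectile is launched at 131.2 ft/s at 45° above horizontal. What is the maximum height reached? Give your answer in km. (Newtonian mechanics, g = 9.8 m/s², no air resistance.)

v₀ = 131.2 ft/s × 0.3048 = 39.9898 m/s
H = v₀² × sin²(θ) / (2g) = 39.9898² × sin(45°)² / (2 × 9.8) = 1599.18 × 0.5 / 19.6 = 40.7954 m
H = 40.7954 m / 1000.0 = 0.0408 km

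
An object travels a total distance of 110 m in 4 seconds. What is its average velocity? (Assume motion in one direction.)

v_avg = Δd / Δt = 110 / 4 = 27.5 m/s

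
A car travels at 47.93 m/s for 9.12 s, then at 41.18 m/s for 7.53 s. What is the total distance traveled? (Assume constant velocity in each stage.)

d₁ = v₁t₁ = 47.93 × 9.12 = 437.1216 m
d₂ = v₂t₂ = 41.18 × 7.53 = 310.0854 m
d_total = 437.1216 + 310.0854 = 747.21 m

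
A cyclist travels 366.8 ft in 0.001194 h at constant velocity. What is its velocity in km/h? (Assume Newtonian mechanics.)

d = 366.8 ft × 0.3048 = 111.801 m
t = 0.001194 h × 3600.0 = 4.2984 s
v = d / t = 111.801 / 4.2984 = 26.0099 m/s
v = 26.0099 m/s / 0.2777777777777778 = 93.64 km/h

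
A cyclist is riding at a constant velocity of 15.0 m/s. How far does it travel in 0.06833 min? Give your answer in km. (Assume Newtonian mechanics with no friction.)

t = 0.06833 min × 60.0 = 4.0998 s
d = v × t = 15.0 × 4.0998 = 61.497 m
d = 61.497 m / 1000.0 = 0.0615 km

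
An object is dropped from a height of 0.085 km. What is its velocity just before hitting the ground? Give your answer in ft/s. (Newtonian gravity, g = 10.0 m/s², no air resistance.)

h = 0.085 km × 1000.0 = 85.0 m
v = √(2gh) = √(2 × 10.0 × 85.0) = 41.2311 m/s
v = 41.2311 m/s / 0.3048 = 135.3 ft/s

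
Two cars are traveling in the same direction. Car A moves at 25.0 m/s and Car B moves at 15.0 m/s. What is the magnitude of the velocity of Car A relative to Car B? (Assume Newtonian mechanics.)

v_rel = |v_A - v_B| = |25.0 - 15.0| = 10.0 m/s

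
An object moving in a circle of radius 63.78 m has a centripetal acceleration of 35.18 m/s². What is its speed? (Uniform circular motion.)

v = √(a_c × r) = √(35.18 × 63.78) = 47.37 m/s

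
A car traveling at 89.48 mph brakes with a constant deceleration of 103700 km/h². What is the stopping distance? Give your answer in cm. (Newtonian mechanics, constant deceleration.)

v₀ = 89.48 mph × 0.44704 = 40.0011 m/s
a = 103700 km/h² × 7.716049382716049e-05 = 8.00154 m/s²
d = v₀² / (2a) = 40.0011² / (2 × 8.00154) = 1600.09 / 16.0031 = 99.9863 m
d = 99.9863 m / 0.01 = 9999 cm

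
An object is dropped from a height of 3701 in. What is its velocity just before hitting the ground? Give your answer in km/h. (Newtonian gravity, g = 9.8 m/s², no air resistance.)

h = 3701 in × 0.0254 = 94.0054 m
v = √(2gh) = √(2 × 9.8 × 94.0054) = 42.9244 m/s
v = 42.9244 m/s / 0.2777777777777778 = 154.5 km/h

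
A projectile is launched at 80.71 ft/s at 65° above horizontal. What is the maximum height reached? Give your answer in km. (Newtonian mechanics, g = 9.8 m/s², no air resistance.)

v₀ = 80.71 ft/s × 0.3048 = 24.6004 m/s
H = v₀² × sin²(θ) / (2g) = 24.6004² × sin(65°)² / (2 × 9.8) = 605.18 × 0.821394 / 19.6 = 25.3618 m
H = 25.3618 m / 1000.0 = 0.02536 km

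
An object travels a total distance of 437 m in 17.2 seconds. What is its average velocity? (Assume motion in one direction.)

v_avg = Δd / Δt = 437 / 17.2 = 25.41 m/s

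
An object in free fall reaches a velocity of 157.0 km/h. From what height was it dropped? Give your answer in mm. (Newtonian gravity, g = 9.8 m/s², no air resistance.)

v = 157.0 km/h × 0.2777777777777778 = 43.6111 m/s
h = v² / (2g) = 43.6111² / (2 × 9.8) = 97.0371 m
h = 97.0371 m / 0.001 = 97040 mm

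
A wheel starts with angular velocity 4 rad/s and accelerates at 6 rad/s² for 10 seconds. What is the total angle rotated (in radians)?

θ = ω₀t + ½αt² = 4×10 + ½×6×10² = 340.0 rad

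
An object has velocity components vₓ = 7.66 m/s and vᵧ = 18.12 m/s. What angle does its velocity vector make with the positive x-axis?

θ = arctan(vᵧ/vₓ) = arctan(18.12/7.66) = 67.08°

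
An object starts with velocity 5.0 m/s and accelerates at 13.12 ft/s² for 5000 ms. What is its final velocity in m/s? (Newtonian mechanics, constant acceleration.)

a = 13.12 ft/s² × 0.3048 = 3.99898 m/s²
t = 5000 ms × 0.001 = 5.0 s
v = v₀ + a × t = 5.0 + 3.99898 × 5.0 = 24.99 m/s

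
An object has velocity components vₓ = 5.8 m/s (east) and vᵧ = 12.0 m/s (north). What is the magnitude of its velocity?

|v| = √(vₓ² + vᵧ²) = √(5.8² + 12.0²) = √(177.64) = 13.33 m/s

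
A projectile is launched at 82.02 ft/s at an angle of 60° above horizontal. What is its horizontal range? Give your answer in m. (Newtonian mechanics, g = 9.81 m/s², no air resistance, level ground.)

v₀ = 82.02 ft/s × 0.3048 = 24.9997 m/s
R = v₀² × sin(2θ) / g = 24.9997² × sin(2 × 60°) / 9.81 = 624.985 × 0.866025 / 9.81 = 55.17 m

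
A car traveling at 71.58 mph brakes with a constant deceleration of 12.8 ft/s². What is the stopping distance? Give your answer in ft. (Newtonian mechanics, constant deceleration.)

v₀ = 71.58 mph × 0.44704 = 31.9991 m/s
a = 12.8 ft/s² × 0.3048 = 3.90144 m/s²
d = v₀² / (2a) = 31.9991² / (2 × 3.90144) = 1023.94 / 7.80288 = 131.226 m
d = 131.226 m / 0.3048 = 430.5 ft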